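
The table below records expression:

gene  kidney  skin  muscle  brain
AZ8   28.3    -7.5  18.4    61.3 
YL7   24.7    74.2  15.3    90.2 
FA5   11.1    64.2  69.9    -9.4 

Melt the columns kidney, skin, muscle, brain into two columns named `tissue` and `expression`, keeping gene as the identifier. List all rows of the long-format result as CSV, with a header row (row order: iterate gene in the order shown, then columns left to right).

Each (gene, column) pair becomes one row: 3 × 4 = 12 rows.
For example, (AZ8, kidney) → expression=28.3.

gene,tissue,expression
AZ8,kidney,28.3
AZ8,skin,-7.5
AZ8,muscle,18.4
AZ8,brain,61.3
YL7,kidney,24.7
YL7,skin,74.2
YL7,muscle,15.3
YL7,brain,90.2
FA5,kidney,11.1
FA5,skin,64.2
FA5,muscle,69.9
FA5,brain,-9.4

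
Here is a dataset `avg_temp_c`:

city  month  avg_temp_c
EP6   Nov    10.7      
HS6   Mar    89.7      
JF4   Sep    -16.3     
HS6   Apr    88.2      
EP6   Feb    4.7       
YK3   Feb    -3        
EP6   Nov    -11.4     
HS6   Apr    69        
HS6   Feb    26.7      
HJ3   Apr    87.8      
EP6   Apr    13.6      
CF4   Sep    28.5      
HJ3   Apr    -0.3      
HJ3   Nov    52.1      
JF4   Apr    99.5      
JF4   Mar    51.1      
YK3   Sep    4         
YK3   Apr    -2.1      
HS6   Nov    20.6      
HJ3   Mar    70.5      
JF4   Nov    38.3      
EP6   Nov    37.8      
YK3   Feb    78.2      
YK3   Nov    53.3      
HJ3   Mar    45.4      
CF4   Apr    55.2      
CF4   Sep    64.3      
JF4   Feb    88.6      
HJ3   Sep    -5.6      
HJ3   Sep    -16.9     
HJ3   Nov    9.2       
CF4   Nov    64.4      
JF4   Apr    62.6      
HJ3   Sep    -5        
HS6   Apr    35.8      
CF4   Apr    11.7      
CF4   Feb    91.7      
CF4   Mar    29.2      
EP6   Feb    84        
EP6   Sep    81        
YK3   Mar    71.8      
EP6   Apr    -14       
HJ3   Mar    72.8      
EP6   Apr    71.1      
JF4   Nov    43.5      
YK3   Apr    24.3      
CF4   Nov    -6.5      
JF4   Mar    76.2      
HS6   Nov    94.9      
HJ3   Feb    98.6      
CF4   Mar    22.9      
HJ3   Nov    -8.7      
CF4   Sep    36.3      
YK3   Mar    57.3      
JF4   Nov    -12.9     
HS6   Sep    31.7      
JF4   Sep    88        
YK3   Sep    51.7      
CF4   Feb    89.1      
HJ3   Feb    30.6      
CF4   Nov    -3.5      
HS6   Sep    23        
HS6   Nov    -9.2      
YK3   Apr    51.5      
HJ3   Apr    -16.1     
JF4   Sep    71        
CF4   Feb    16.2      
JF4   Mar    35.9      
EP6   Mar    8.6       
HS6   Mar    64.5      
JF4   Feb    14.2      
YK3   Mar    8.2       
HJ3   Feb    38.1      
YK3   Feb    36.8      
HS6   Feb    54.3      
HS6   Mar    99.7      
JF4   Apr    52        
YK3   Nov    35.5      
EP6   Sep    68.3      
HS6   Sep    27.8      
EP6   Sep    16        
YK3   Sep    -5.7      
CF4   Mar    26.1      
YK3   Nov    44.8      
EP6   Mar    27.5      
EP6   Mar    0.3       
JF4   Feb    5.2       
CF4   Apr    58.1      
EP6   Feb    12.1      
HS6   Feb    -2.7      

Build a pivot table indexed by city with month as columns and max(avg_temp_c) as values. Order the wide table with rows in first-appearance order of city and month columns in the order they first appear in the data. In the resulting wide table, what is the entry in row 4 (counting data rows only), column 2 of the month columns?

71.8

With rows in first-appearance order of city, row 4 is city=YK3. month columns in first-appearance order: Nov, Mar, Sep, Apr, Feb; column 2 is Mar.
Long rows with city=YK3, month=Mar: max(71.8, 57.3, 8.2) = 71.8.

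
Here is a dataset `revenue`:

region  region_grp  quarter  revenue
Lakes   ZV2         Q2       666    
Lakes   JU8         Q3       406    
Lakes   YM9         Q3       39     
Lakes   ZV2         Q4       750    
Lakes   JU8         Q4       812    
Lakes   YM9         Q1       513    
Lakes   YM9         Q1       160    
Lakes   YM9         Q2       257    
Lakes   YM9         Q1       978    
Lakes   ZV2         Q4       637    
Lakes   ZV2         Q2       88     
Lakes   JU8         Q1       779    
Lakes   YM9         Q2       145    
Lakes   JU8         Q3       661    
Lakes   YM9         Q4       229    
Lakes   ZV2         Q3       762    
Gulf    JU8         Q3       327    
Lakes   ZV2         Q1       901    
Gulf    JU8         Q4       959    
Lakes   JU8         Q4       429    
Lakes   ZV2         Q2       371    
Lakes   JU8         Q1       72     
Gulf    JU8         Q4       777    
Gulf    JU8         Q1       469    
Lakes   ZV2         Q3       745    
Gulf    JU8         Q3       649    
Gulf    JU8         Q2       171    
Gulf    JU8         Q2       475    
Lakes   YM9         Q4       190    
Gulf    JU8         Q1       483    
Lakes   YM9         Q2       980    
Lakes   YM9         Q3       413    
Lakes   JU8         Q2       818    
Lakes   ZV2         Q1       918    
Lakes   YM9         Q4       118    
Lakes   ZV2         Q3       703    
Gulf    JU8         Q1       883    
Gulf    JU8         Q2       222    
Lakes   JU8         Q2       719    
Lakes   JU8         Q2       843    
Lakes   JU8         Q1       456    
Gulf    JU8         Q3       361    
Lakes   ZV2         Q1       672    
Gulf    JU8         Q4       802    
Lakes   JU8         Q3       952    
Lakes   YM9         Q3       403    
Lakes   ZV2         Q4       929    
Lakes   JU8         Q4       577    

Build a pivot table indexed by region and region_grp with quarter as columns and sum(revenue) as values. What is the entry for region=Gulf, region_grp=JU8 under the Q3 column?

1337

Rows with region=Gulf, region_grp=JU8 and quarter=Q3: revenue values are 327, 649, 361.
327 + 649 + 361 = 1337.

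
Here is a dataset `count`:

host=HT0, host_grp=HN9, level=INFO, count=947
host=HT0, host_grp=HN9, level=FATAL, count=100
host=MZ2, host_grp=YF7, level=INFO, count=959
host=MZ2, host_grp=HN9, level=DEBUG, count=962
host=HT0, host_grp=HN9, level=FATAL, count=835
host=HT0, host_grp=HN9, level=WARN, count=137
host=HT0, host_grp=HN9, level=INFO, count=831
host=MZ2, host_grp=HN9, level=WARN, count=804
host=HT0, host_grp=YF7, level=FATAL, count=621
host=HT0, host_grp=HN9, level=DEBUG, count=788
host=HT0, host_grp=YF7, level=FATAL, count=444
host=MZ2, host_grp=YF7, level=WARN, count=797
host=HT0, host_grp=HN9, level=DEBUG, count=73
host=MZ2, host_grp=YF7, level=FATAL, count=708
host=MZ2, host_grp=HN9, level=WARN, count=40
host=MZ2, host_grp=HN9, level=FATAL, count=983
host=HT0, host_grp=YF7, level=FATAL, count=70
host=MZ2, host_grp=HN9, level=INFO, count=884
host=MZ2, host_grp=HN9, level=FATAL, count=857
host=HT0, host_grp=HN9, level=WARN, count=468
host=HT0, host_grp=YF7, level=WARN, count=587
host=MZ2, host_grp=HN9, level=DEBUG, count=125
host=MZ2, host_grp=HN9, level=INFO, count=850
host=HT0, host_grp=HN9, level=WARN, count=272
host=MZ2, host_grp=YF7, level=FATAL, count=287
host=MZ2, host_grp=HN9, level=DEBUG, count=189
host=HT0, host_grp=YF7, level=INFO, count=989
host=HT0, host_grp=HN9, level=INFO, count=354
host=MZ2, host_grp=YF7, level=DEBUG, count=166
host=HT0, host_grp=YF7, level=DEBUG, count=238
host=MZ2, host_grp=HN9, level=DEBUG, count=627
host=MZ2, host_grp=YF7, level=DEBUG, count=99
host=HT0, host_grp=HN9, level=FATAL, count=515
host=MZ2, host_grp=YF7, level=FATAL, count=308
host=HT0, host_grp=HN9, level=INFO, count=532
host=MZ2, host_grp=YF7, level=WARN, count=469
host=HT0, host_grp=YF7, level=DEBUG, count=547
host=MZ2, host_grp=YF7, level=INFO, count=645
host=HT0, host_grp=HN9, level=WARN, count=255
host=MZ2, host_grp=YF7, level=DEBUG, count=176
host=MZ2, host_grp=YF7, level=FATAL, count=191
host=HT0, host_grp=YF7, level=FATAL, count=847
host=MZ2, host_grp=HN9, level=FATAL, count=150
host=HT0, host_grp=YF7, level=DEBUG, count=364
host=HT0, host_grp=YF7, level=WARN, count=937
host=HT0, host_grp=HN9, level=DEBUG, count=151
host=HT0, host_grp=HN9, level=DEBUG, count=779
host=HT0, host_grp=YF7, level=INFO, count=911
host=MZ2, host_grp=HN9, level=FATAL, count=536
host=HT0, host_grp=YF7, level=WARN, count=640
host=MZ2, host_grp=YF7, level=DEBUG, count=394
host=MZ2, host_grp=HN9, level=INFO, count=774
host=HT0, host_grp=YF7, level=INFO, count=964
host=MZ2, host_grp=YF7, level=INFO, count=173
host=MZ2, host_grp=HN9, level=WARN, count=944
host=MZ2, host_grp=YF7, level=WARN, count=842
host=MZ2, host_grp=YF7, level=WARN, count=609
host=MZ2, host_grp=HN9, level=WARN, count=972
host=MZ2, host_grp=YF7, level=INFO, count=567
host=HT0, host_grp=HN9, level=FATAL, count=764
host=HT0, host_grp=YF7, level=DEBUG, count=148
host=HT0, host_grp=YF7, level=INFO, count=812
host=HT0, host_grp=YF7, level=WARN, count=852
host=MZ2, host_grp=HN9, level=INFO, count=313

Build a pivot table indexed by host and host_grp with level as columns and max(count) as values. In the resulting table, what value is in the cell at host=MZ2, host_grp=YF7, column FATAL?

Rows with host=MZ2, host_grp=YF7 and level=FATAL: count values are 708, 287, 308, 191.
max(708, 287, 308, 191) = 708.

708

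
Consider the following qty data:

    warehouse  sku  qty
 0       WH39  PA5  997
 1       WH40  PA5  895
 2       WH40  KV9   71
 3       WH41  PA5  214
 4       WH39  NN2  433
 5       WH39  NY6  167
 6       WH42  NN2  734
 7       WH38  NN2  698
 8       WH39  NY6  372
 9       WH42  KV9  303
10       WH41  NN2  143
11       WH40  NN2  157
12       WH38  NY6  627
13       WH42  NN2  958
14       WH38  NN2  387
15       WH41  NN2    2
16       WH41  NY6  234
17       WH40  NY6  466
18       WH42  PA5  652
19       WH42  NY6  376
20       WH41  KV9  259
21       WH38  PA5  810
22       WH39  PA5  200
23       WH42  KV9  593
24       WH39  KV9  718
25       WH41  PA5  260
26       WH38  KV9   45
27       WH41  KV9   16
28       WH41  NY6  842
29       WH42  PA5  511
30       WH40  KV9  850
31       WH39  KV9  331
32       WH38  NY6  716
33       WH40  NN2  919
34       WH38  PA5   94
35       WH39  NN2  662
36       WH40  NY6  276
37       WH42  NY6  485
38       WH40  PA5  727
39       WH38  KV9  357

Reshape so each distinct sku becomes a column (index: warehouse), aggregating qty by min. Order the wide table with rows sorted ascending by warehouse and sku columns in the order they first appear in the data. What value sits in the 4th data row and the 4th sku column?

With rows sorted ascending by warehouse, row 4 is warehouse=WH41. sku columns in first-appearance order: PA5, KV9, NN2, NY6; column 4 is NY6.
Long rows with warehouse=WH41, sku=NY6: min(234, 842) = 234.

234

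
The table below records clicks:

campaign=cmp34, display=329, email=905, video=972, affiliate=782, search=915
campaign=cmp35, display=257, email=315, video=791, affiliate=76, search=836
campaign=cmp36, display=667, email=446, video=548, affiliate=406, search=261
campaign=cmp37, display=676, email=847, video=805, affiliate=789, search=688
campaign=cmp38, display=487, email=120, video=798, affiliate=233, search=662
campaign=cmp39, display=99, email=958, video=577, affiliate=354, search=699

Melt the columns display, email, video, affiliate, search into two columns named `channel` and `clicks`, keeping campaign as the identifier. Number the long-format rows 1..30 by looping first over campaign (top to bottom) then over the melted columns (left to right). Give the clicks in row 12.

446

30 rows total (6 × 5). Row 12: index ⌊(12-1)/5⌋ = 2 into campaign → cmp36; (12-1) mod 5 = 1 into the melted columns → email.
So row 12 is (cmp36, email, 446); clicks = 446.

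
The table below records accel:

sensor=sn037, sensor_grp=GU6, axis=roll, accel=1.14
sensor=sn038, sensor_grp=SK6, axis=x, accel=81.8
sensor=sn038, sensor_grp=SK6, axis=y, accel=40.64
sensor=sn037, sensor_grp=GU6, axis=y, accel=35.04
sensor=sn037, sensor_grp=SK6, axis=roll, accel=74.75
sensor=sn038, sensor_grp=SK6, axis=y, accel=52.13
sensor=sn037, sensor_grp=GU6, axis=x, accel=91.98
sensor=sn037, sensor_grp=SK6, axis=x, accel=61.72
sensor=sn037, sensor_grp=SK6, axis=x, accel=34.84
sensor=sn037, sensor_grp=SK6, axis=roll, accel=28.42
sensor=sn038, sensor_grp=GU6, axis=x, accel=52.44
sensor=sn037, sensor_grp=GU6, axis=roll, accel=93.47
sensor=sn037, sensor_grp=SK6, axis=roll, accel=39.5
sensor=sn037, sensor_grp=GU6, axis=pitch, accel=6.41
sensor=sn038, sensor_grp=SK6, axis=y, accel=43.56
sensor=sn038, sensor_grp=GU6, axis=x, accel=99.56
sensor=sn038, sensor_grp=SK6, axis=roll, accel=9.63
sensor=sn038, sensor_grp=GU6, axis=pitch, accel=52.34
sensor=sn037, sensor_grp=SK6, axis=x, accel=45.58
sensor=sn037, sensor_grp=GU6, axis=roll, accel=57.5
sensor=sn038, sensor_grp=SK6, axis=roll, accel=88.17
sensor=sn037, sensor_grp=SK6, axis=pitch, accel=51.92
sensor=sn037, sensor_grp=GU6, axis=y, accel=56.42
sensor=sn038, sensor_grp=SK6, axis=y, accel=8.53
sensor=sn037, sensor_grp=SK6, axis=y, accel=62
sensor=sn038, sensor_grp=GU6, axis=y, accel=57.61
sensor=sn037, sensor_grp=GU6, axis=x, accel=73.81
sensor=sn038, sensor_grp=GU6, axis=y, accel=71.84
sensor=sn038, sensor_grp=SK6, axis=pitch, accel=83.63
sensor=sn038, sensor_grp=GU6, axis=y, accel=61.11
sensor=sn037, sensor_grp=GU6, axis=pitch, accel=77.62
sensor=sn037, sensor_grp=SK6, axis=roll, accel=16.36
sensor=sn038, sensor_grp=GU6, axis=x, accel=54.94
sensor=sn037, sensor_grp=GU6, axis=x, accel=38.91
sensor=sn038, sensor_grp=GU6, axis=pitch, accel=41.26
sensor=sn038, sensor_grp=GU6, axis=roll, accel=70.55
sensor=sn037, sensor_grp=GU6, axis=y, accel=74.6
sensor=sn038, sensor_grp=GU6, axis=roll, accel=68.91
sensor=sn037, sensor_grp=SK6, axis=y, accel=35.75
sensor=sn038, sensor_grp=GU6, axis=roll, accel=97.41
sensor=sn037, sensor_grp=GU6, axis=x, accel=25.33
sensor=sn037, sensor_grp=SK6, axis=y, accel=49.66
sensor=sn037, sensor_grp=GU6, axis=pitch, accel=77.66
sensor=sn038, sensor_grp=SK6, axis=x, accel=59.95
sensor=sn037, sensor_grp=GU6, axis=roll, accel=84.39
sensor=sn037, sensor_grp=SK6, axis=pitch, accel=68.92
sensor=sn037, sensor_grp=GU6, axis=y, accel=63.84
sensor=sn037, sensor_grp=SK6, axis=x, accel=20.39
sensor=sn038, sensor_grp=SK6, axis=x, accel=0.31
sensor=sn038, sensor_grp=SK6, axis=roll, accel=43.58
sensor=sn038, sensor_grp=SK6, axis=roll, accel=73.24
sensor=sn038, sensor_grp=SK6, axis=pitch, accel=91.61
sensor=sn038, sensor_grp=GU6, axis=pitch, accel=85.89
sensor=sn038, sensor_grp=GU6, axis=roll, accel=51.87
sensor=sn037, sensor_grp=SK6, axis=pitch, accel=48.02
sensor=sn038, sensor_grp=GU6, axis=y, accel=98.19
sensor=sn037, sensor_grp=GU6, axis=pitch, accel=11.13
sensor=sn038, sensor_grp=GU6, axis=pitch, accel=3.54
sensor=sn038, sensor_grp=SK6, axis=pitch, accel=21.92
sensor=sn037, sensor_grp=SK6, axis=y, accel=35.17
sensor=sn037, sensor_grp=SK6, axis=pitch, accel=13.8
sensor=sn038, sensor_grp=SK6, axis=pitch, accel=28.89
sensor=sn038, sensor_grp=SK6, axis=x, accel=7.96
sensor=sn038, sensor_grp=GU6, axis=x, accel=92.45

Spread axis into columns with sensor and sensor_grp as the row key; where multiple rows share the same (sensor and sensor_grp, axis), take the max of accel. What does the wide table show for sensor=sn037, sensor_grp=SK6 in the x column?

Rows with sensor=sn037, sensor_grp=SK6 and axis=x: accel values are 61.72, 34.84, 45.58, 20.39.
max(61.72, 34.84, 45.58, 20.39) = 61.72.

61.72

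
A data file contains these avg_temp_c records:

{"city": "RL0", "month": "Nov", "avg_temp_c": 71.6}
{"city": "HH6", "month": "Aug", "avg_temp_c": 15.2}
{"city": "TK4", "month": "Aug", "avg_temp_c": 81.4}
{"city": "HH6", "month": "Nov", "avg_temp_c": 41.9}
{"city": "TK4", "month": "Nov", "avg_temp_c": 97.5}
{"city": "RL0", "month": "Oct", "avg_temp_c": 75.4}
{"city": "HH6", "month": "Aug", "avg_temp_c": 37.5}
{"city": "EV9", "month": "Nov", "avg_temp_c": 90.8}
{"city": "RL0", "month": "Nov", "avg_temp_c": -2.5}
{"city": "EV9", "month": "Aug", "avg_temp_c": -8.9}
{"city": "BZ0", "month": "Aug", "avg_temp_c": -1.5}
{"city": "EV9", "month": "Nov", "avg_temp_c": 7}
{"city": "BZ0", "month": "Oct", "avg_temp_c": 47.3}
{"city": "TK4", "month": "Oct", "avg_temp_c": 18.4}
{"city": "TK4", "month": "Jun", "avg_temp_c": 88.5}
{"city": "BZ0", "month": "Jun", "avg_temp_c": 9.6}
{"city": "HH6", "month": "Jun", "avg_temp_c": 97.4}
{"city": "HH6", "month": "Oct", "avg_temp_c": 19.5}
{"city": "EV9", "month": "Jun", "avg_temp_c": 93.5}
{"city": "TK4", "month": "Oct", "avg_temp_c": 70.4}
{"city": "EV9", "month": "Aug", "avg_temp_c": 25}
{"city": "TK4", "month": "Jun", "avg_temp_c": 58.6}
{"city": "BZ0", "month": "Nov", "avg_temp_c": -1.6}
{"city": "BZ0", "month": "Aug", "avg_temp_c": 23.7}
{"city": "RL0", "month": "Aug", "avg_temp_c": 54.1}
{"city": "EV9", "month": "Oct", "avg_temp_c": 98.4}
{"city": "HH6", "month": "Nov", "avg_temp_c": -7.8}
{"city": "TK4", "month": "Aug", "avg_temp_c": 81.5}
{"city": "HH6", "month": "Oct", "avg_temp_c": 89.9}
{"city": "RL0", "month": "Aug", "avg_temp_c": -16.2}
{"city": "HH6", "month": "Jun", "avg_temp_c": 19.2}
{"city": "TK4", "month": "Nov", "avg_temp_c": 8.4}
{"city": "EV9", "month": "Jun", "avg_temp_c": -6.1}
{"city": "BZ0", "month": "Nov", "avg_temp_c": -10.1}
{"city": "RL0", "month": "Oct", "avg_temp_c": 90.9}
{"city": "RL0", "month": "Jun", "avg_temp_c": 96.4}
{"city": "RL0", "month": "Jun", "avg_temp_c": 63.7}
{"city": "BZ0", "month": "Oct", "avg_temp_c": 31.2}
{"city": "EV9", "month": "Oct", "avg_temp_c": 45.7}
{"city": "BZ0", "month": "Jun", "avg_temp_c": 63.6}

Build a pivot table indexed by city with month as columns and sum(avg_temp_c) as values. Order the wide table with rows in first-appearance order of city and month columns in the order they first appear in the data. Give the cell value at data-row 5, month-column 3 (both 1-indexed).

78.5

With rows in first-appearance order of city, row 5 is city=BZ0. month columns in first-appearance order: Nov, Aug, Oct, Jun; column 3 is Oct.
Long rows with city=BZ0, month=Oct: 47.3 + 31.2 = 78.5.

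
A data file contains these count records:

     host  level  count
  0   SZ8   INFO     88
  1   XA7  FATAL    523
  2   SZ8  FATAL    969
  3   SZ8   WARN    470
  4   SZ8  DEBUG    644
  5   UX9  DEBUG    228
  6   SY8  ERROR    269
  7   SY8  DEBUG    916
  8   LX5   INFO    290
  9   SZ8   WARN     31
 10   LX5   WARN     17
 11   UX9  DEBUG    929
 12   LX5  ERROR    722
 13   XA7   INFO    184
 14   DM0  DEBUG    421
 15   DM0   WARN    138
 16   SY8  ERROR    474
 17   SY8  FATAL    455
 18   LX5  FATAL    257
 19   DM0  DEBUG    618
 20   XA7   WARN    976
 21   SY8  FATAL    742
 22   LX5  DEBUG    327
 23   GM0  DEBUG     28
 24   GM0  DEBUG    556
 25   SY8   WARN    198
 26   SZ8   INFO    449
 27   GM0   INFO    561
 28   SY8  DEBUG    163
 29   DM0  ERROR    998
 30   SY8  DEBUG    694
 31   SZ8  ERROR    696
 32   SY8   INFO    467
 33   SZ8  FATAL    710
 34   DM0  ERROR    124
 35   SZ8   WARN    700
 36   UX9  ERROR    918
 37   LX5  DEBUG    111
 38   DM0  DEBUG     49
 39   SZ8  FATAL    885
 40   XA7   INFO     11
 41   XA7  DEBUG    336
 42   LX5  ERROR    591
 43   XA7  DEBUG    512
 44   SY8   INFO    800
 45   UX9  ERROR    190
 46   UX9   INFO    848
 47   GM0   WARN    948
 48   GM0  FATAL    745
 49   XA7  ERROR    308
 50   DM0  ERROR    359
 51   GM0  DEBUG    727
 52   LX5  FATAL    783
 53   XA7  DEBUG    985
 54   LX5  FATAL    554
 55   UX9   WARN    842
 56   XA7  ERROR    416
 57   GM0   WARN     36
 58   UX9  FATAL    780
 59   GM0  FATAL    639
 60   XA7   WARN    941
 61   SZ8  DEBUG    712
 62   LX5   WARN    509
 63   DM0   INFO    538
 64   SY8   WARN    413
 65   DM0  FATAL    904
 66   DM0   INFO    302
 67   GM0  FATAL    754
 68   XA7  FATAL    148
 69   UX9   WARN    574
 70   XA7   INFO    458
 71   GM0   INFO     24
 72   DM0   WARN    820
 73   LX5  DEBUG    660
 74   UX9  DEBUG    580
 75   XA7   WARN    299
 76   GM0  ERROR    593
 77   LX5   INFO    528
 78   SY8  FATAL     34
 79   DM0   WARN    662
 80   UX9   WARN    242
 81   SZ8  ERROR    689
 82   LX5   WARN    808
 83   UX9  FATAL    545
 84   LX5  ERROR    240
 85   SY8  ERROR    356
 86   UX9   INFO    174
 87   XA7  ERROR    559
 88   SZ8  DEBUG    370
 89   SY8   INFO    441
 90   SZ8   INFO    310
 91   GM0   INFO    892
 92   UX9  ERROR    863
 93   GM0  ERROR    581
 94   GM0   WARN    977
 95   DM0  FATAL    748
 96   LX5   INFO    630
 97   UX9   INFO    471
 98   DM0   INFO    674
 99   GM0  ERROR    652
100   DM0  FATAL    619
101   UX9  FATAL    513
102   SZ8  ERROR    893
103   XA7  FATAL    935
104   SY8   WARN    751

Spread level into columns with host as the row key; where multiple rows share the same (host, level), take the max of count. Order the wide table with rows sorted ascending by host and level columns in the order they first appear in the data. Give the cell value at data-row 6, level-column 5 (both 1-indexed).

With rows sorted ascending by host, row 6 is host=UX9. level columns in first-appearance order: INFO, FATAL, WARN, DEBUG, ERROR; column 5 is ERROR.
Long rows with host=UX9, level=ERROR: max(918, 190, 863) = 918.

918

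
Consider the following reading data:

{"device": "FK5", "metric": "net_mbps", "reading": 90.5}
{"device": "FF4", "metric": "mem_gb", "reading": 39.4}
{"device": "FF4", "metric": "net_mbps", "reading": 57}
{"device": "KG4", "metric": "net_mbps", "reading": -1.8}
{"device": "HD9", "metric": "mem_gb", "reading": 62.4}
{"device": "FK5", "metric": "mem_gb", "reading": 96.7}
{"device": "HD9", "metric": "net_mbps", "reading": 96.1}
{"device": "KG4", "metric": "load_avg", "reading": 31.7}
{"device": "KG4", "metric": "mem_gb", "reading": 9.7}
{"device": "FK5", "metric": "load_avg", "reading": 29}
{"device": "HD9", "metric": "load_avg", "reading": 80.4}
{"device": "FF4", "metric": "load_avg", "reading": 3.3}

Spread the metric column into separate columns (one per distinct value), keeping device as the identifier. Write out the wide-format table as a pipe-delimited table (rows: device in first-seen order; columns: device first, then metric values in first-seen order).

Columns: device plus the 3 distinct metric values (net_mbps, mem_gb, load_avg).
For example, row FK5 column net_mbps takes reading=90.5 from the long row (FK5, net_mbps).

| device | net_mbps | mem_gb | load_avg |
| FK5 | 90.5 | 96.7 | 29 |
| FF4 | 57 | 39.4 | 3.3 |
| KG4 | -1.8 | 9.7 | 31.7 |
| HD9 | 96.1 | 62.4 | 80.4 |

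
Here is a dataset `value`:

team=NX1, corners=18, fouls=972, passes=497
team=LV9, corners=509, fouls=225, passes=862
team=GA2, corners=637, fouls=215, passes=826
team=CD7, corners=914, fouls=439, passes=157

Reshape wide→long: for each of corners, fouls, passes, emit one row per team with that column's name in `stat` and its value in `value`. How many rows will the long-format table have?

12

4 team values × 3 melted columns = 12 rows.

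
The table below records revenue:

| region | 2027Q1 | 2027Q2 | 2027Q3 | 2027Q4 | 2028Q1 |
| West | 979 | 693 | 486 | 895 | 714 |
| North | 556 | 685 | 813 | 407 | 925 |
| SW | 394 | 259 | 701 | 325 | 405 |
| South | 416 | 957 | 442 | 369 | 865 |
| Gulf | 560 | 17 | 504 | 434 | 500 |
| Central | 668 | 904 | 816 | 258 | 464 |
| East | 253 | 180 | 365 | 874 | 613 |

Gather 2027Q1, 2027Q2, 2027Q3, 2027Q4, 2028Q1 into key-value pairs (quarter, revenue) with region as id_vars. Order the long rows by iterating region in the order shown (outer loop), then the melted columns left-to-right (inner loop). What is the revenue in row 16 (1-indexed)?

35 rows total (7 × 5). Row 16: index ⌊(16-1)/5⌋ = 3 into region → South; (16-1) mod 5 = 0 into the melted columns → 2027Q1.
So row 16 is (South, 2027Q1, 416); revenue = 416.

416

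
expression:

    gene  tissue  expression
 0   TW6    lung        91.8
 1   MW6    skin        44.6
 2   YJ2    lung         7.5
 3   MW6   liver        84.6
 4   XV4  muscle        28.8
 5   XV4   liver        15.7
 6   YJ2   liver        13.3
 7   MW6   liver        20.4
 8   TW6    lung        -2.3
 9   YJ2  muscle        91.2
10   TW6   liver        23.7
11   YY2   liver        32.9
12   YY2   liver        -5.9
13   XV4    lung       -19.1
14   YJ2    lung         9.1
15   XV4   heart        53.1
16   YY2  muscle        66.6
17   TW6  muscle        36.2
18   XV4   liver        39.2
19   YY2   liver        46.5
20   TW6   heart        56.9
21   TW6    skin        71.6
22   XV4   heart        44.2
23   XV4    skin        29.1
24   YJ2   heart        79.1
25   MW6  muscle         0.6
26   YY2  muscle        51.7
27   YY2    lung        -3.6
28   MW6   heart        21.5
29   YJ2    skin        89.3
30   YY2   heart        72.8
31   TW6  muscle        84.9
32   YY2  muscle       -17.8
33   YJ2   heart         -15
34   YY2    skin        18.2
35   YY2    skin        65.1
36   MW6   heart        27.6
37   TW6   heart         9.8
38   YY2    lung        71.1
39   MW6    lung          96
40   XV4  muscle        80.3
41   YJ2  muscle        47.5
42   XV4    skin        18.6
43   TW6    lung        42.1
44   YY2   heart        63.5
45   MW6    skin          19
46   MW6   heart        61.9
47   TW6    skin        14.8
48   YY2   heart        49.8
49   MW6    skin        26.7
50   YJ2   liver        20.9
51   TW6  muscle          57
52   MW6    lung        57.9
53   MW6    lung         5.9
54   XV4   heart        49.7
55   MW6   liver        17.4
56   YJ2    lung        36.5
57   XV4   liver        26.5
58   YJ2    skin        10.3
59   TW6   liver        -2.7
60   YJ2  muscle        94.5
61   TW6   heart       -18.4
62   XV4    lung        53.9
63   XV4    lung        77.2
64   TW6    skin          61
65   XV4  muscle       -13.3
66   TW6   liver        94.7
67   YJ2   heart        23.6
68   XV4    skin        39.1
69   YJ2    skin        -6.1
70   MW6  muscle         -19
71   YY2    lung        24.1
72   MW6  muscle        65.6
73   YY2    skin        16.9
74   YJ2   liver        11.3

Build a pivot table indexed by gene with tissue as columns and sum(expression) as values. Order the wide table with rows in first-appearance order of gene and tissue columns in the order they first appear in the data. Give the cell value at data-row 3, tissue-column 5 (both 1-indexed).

With rows in first-appearance order of gene, row 3 is gene=YJ2. tissue columns in first-appearance order: lung, skin, liver, muscle, heart; column 5 is heart.
Long rows with gene=YJ2, tissue=heart: 79.1 + -15 + 23.6 = 87.7.

87.7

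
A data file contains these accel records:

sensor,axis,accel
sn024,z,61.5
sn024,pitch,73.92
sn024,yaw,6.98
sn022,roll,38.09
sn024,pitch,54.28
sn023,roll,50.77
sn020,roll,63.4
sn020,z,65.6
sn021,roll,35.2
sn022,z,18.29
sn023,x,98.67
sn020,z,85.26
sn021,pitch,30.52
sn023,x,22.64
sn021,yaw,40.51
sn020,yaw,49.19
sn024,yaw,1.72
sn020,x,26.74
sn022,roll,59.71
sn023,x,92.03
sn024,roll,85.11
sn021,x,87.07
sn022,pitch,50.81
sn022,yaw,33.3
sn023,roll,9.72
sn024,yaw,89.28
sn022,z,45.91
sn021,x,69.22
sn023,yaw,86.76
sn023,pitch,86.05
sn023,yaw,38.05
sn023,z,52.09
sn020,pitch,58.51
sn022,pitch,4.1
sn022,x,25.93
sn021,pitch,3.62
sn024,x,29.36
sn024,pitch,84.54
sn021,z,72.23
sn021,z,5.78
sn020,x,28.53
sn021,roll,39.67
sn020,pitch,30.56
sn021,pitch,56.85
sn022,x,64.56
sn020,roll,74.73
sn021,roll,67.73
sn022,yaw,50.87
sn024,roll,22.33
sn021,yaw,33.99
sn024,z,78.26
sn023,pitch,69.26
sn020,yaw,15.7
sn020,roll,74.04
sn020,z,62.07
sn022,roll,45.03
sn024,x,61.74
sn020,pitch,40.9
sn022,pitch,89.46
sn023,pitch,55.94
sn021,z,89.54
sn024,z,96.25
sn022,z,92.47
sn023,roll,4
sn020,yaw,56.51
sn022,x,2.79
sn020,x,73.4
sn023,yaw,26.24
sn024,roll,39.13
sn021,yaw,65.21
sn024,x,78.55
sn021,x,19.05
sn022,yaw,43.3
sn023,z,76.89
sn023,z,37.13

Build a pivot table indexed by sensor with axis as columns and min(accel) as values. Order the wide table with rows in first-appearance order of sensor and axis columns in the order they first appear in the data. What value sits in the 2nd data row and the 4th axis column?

With rows in first-appearance order of sensor, row 2 is sensor=sn022. axis columns in first-appearance order: z, pitch, yaw, roll, x; column 4 is roll.
Long rows with sensor=sn022, axis=roll: min(38.09, 59.71, 45.03) = 38.09.

38.09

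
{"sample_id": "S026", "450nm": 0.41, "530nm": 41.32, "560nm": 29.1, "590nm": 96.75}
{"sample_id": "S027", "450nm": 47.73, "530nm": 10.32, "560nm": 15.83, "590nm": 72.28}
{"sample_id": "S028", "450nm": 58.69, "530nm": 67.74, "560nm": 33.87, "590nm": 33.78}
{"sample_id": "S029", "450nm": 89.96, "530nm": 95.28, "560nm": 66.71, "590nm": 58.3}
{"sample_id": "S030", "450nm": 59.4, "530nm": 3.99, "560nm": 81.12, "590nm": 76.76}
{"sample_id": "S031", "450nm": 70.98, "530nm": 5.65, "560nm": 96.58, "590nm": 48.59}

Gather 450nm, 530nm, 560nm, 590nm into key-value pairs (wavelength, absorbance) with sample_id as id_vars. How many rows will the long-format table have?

6 sample_id values × 4 melted columns = 24 rows.

24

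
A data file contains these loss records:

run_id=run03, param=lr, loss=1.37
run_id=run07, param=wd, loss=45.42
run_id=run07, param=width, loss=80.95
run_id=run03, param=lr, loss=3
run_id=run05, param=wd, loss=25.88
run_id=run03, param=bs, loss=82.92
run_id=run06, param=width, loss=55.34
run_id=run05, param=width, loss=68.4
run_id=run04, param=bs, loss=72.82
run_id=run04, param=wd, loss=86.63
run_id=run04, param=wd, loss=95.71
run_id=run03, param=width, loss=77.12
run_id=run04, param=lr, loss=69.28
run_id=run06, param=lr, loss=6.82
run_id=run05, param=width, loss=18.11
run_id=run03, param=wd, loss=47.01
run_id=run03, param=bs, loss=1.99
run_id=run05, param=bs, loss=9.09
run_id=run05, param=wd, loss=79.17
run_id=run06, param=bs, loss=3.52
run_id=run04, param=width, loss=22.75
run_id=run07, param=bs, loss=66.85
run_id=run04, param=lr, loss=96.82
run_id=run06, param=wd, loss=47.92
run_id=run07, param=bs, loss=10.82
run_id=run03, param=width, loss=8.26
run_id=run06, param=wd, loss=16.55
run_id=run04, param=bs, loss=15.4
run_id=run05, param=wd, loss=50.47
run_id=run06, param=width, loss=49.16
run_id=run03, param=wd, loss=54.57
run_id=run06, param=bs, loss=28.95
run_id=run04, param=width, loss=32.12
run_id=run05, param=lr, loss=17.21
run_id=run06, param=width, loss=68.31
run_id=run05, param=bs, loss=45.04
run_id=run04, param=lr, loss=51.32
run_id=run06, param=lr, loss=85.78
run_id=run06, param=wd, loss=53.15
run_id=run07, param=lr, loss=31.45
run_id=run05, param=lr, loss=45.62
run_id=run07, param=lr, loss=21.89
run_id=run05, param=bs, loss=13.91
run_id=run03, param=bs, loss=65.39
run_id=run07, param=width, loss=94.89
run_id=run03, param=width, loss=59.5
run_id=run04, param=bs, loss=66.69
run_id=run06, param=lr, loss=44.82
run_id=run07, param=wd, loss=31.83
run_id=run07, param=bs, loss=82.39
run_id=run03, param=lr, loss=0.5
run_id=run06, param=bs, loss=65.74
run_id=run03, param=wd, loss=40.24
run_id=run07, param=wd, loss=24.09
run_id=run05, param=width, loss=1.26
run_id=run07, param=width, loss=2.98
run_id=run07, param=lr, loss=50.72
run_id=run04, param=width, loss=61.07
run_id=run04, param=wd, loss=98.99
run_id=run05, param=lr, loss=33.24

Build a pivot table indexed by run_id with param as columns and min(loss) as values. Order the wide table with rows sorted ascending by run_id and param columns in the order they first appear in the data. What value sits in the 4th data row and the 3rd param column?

49.16

With rows sorted ascending by run_id, row 4 is run_id=run06. param columns in first-appearance order: lr, wd, width, bs; column 3 is width.
Long rows with run_id=run06, param=width: min(55.34, 49.16, 68.31) = 49.16.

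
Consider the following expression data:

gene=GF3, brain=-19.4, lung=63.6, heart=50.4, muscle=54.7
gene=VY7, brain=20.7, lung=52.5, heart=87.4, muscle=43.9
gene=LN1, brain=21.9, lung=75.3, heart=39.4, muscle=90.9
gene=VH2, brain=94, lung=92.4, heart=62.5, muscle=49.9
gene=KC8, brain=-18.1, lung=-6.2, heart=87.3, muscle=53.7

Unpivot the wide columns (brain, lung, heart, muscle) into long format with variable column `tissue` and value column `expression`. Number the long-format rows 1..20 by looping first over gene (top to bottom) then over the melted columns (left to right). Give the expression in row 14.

92.4

20 rows total (5 × 4). Row 14: index ⌊(14-1)/4⌋ = 3 into gene → VH2; (14-1) mod 4 = 1 into the melted columns → lung.
So row 14 is (VH2, lung, 92.4); expression = 92.4.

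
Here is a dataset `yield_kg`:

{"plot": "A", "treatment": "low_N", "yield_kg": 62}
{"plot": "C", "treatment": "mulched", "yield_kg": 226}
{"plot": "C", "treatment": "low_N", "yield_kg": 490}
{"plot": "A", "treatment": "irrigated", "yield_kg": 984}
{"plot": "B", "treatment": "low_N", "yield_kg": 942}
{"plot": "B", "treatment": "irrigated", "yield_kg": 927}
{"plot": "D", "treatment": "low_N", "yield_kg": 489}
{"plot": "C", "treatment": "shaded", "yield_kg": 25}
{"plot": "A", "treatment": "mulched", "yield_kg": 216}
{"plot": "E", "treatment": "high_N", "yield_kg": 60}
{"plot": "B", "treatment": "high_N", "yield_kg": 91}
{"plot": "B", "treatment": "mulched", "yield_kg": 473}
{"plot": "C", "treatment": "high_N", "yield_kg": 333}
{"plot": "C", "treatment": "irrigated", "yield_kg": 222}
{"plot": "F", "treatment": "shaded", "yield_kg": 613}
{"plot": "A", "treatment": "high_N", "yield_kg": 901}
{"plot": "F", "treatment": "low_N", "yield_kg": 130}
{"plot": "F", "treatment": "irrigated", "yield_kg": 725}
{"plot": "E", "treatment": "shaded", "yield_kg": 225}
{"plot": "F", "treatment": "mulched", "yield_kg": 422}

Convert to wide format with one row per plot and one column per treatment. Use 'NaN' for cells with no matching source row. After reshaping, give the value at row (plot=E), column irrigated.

NaN

No long-format row has plot=E and treatment=irrigated, so the cell is NaN.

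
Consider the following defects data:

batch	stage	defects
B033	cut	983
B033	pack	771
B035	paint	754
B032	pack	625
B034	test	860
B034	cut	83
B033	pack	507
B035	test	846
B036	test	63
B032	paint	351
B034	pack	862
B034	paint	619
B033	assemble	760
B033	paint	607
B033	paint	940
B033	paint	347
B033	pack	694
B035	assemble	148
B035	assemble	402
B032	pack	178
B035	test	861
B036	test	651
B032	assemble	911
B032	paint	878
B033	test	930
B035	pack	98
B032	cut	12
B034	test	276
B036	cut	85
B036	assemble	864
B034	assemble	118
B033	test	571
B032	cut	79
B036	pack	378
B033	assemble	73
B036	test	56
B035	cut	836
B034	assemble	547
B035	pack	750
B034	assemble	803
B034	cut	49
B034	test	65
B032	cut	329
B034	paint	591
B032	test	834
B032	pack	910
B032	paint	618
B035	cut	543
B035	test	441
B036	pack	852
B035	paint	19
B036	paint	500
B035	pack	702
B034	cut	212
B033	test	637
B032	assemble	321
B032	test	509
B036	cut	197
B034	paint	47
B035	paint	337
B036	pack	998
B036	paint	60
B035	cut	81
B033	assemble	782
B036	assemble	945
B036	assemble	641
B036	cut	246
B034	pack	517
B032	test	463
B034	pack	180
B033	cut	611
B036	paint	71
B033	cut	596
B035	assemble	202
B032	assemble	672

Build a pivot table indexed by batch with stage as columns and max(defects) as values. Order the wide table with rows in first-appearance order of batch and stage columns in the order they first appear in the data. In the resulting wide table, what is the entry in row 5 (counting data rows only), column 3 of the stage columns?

500

With rows in first-appearance order of batch, row 5 is batch=B036. stage columns in first-appearance order: cut, pack, paint, test, assemble; column 3 is paint.
Long rows with batch=B036, stage=paint: max(500, 60, 71) = 500.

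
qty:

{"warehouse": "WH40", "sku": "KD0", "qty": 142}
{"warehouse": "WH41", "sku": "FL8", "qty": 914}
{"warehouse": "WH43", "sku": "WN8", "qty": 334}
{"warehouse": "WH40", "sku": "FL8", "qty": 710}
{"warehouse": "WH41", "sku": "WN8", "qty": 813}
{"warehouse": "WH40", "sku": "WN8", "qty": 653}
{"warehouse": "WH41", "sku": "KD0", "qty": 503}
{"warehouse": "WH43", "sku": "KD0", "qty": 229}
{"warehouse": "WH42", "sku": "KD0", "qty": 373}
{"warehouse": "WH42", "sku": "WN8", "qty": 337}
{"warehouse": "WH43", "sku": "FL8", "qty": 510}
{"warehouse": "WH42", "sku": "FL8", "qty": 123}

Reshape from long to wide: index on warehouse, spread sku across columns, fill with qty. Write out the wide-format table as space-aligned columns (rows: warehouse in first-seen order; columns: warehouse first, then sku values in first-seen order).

Columns: warehouse plus the 3 distinct sku values (KD0, FL8, WN8).
For example, row WH40 column KD0 takes qty=142 from the long row (WH40, KD0).

warehouse  KD0  FL8  WN8
WH40       142  710  653
WH41       503  914  813
WH43       229  510  334
WH42       373  123  337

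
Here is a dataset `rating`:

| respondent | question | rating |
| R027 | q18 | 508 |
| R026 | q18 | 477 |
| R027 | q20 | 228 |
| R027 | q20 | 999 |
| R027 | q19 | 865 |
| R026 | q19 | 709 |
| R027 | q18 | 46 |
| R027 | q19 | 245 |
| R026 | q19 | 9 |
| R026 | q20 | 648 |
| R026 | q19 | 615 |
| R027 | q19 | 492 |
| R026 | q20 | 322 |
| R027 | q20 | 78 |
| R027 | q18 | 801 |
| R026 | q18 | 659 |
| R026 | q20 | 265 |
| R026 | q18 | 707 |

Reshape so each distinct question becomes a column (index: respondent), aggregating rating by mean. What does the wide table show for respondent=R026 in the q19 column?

Rows with respondent=R026 and question=q19: rating values are 709, 9, 615.
(709 + 9 + 615) / 3 = 444.33.

444.33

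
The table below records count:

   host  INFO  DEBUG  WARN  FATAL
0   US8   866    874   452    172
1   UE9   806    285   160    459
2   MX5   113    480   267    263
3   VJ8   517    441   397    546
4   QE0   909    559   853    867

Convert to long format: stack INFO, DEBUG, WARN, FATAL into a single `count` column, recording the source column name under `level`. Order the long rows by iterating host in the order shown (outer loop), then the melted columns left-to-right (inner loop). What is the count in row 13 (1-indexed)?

20 rows total (5 × 4). Row 13: index ⌊(13-1)/4⌋ = 3 into host → VJ8; (13-1) mod 4 = 0 into the melted columns → INFO.
So row 13 is (VJ8, INFO, 517); count = 517.

517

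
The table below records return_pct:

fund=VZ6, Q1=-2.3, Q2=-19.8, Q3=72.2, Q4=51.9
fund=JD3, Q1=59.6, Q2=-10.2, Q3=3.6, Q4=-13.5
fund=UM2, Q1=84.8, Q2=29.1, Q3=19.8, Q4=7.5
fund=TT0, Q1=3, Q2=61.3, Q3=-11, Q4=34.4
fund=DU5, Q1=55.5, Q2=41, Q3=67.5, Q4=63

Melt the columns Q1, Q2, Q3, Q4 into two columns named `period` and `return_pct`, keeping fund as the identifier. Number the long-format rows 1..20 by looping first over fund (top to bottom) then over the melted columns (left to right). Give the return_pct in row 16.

34.4

20 rows total (5 × 4). Row 16: index ⌊(16-1)/4⌋ = 3 into fund → TT0; (16-1) mod 4 = 3 into the melted columns → Q4.
So row 16 is (TT0, Q4, 34.4); return_pct = 34.4.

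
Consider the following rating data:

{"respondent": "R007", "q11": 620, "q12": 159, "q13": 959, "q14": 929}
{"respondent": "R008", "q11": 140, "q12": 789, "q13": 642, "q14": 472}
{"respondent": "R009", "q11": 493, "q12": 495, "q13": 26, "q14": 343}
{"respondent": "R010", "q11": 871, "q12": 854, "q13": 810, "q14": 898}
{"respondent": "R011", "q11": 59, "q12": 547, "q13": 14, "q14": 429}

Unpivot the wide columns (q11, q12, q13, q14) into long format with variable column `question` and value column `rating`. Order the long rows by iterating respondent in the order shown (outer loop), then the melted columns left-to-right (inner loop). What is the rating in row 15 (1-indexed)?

20 rows total (5 × 4). Row 15: index ⌊(15-1)/4⌋ = 3 into respondent → R010; (15-1) mod 4 = 2 into the melted columns → q13.
So row 15 is (R010, q13, 810); rating = 810.

810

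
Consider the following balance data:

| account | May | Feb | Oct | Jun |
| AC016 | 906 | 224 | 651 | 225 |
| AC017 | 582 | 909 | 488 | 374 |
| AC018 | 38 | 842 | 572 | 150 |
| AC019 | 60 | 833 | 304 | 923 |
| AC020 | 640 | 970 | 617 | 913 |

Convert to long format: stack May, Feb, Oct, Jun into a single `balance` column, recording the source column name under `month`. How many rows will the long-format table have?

20

5 account values × 4 melted columns = 20 rows.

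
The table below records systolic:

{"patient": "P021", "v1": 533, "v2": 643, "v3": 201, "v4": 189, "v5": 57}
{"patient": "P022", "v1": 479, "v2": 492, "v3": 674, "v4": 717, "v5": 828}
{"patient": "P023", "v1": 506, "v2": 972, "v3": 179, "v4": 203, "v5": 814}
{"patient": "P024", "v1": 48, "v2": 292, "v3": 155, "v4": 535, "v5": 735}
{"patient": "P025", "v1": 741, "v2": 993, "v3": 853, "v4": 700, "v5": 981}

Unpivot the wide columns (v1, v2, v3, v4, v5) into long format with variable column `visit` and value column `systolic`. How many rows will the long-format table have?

5 patient values × 5 melted columns = 25 rows.

25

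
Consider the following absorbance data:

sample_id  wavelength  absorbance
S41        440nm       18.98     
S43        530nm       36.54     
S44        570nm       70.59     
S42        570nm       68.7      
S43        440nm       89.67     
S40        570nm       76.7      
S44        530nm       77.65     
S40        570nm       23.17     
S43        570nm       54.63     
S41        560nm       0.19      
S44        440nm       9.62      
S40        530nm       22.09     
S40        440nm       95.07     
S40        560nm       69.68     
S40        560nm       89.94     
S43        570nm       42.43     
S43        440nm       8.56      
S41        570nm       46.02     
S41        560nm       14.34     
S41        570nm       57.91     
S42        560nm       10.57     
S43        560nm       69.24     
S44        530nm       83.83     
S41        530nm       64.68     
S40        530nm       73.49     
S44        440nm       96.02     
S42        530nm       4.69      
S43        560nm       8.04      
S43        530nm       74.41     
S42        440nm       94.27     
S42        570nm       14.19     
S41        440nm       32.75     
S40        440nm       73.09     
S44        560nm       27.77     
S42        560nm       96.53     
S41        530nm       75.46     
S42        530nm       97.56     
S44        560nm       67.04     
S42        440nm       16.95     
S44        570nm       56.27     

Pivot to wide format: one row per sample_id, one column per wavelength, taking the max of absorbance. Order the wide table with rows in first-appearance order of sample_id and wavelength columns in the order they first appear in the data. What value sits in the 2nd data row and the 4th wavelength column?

With rows in first-appearance order of sample_id, row 2 is sample_id=S43. wavelength columns in first-appearance order: 440nm, 530nm, 570nm, 560nm; column 4 is 560nm.
Long rows with sample_id=S43, wavelength=560nm: max(69.24, 8.04) = 69.24.

69.24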